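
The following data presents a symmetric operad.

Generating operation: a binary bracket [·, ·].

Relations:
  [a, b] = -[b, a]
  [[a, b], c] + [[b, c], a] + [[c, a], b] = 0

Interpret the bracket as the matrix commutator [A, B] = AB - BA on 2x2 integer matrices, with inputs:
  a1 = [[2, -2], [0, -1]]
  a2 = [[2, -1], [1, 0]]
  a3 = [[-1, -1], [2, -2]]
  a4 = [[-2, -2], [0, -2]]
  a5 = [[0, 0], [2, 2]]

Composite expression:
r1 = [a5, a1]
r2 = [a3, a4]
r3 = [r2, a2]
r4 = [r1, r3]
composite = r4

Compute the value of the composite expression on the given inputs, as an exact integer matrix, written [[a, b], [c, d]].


[[-8, -16], [40, 8]]

[a5, a1] = [[4, 4], [6, -4]]
[a3, a4] = [[4, -2], [0, -4]]
[[a3, a4], a2] = [[-2, -4], [-8, 2]]
[[a5, a1], [[a3, a4], a2]] = [[-8, -16], [40, 8]]


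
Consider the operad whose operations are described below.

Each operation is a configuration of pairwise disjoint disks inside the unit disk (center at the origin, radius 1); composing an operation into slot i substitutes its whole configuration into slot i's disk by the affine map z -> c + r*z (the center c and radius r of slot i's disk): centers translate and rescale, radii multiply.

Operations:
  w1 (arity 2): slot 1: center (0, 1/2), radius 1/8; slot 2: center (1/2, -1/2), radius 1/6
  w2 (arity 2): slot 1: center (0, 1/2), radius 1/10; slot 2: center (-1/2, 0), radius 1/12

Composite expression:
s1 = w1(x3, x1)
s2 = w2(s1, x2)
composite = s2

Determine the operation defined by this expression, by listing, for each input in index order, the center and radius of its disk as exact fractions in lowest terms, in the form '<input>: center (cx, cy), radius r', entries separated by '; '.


x1: center (1/20, 9/20), radius 1/60; x2: center (-1/2, 0), radius 1/12; x3: center (0, 11/20), radius 1/80


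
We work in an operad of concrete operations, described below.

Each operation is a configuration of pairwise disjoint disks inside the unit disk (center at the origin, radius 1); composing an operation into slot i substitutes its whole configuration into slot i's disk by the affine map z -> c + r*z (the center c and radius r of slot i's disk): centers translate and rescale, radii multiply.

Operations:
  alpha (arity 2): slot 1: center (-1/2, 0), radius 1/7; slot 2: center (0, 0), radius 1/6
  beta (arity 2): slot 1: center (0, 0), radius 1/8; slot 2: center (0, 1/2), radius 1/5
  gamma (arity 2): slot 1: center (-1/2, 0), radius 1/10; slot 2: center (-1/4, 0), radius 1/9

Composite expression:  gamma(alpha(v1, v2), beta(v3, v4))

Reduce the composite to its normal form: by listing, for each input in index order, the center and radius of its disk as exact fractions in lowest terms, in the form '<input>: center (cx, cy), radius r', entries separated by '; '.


v1: center (-11/20, 0), radius 1/70; v2: center (-1/2, 0), radius 1/60; v3: center (-1/4, 0), radius 1/72; v4: center (-1/4, 1/18), radius 1/45

Affine substitution under gamma: radii multiply and v-centers shift.
input v1: applying the 2 nested substitutions gives center (-11/20, 0), radius 1/70
input v2: applying the 2 nested substitutions gives center (-1/2, 0), radius 1/60
input v3: applying the 2 nested substitutions gives center (-1/4, 0), radius 1/72
input v4: applying the 2 nested substitutions gives center (-1/4, 1/18), radius 1/45


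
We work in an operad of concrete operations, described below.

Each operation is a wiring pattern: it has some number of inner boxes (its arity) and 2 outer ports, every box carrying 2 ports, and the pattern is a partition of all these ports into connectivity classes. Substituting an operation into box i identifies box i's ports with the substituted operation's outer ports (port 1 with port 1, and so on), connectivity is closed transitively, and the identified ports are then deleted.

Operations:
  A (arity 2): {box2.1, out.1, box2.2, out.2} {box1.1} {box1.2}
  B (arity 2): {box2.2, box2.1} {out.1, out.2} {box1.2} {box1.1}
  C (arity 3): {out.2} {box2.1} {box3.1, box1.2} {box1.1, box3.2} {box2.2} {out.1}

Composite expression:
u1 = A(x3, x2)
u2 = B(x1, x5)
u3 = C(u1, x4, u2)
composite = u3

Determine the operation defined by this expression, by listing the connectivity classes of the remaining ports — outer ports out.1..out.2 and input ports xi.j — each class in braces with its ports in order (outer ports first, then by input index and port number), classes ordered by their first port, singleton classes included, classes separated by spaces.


{out.1} {out.2} {x1.1} {x1.2} {x2.1, x2.2} {x3.1} {x3.2} {x4.1} {x4.2} {x5.1, x5.2}

Treat the ports identified at C as solder joints: merge, then drop.
after A, the pattern on (x3, x2) reads {out.1, out.2, x2.1, x2.2} {x3.1} {x3.2} (out.j = its outer ports)
after B, the pattern on (x1, x5) reads {out.1, out.2} {x1.1} {x1.2} {x5.1, x5.2} (out.j = its outer ports)
after C, the pattern on (x3, x2, x4, x1, x5) reads {out.1} {out.2} {x1.1} {x1.2} {x2.1, x2.2} {x3.1} {x3.2} {x4.1} {x4.2} {x5.1, x5.2} (out.j = its outer ports)


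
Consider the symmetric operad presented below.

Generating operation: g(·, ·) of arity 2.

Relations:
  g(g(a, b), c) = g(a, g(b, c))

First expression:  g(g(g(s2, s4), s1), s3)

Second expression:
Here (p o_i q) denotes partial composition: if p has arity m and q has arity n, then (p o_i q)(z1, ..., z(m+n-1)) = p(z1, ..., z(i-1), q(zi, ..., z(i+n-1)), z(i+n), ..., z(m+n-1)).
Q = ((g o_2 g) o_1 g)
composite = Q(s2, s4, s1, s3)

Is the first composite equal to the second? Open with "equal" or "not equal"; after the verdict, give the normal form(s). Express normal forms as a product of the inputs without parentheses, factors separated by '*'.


equal; the common form is s2 * s4 * s1 * s3

The first expression, normalized: s2 * s4 * s1 * s3
The second expression, normalized: s2 * s4 * s1 * s3
Identical normal forms: equal.


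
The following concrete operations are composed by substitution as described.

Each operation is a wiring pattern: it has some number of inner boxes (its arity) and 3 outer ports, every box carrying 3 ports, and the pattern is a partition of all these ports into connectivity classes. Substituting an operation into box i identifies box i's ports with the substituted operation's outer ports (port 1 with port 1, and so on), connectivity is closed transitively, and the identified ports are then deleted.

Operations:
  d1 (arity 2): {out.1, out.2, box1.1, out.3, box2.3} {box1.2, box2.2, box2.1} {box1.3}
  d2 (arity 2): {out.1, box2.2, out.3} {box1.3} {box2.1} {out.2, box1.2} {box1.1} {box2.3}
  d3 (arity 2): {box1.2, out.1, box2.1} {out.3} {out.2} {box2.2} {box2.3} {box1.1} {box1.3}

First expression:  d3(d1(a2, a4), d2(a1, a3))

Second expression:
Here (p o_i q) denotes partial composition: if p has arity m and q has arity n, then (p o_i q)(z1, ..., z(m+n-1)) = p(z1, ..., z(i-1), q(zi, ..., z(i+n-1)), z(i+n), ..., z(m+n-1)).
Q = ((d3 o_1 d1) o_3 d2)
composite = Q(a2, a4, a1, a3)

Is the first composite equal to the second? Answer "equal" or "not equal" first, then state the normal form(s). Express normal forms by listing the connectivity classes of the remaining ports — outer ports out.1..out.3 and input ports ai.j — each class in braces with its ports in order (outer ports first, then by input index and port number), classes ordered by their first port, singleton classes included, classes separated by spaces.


equal: each reduces to {out.1, a2.1, a3.2, a4.3} {out.2} {out.3} {a1.1} {a1.2} {a1.3} {a2.2, a4.1, a4.2} {a2.3} {a3.1} {a3.3}


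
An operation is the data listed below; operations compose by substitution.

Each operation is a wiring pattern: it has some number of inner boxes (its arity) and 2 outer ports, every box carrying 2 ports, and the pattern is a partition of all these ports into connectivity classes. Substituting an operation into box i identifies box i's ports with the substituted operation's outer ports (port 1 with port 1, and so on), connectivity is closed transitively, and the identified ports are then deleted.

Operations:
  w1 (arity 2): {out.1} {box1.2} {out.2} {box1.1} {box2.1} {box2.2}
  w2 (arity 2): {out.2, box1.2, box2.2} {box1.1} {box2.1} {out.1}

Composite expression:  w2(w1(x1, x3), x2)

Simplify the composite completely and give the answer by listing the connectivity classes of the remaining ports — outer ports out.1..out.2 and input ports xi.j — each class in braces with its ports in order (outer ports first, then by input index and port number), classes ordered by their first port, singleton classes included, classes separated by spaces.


{out.1} {out.2, x2.2} {x1.1} {x1.2} {x2.1} {x3.1} {x3.2}

Reachability decides: close wires over w2-identified ports.
stage w1: inputs (x1, x3), connectivity {out.1} {out.2} {x1.1} {x1.2} {x3.1} {x3.2}, out.j its boundary
stage w2: inputs (x1, x3, x2), connectivity {out.1} {out.2, x2.2} {x1.1} {x1.2} {x2.1} {x3.1} {x3.2}, out.j its boundary


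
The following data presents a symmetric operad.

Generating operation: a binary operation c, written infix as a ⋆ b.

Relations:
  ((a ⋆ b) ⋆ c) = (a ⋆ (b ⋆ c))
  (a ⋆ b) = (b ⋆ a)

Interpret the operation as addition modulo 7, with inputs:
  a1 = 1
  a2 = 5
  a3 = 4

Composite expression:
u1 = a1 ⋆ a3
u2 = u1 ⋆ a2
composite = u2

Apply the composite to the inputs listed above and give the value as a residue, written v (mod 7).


(a1 ⋆ a3) = 5
((a1 ⋆ a3) ⋆ a2) = 3

3 (mod 7)


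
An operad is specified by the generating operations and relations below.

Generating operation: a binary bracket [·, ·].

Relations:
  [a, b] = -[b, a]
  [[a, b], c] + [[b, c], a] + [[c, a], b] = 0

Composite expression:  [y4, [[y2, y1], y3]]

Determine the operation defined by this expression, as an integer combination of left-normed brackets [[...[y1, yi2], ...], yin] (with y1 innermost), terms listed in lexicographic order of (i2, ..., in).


[[[y1, y2], y3], y4]

In the tensor algebra, words opening y1 carry the y1-anchored form.
Composite bracket: [y4, [[y2, y1], y3]]
The bracket unfolds into 8 signed words via [a, b] = ab - ba (2^3 = 8).
Only words starting with y1 matter:
  word y1y2y3y4 has sign +1, contributing +[[[y1, y2], y3], y4]


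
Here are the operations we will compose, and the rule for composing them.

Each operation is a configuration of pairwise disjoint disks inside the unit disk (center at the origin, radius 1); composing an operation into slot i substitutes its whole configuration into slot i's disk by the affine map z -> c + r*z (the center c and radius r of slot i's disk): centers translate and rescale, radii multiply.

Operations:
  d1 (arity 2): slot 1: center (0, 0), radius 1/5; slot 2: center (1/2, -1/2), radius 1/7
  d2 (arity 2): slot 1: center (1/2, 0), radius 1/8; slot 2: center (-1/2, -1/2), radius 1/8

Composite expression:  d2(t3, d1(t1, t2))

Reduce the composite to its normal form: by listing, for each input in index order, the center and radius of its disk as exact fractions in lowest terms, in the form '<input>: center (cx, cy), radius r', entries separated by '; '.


Affine substitution under d2: radii multiply and t-centers shift.
tracing t3 down its 1-map path: center (1/2, 0), radius 1/8
tracing t1 down its 2-map path: center (-1/2, -1/2), radius 1/40
tracing t2 down its 2-map path: center (-7/16, -9/16), radius 1/56

t1: center (-1/2, -1/2), radius 1/40; t2: center (-7/16, -9/16), radius 1/56; t3: center (1/2, 0), radius 1/8


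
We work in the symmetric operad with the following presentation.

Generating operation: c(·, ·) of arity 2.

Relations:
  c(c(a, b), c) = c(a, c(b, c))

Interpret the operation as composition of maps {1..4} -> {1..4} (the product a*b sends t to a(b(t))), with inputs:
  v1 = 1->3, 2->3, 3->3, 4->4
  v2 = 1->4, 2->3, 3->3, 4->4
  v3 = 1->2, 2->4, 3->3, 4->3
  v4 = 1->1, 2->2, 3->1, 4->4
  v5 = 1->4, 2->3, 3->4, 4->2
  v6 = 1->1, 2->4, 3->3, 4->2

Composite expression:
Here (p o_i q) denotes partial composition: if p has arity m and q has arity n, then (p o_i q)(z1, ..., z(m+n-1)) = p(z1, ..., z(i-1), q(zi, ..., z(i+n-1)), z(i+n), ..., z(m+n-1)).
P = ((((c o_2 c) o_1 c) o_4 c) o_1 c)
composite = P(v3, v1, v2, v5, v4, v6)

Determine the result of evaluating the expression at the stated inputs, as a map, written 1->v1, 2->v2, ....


1->3, 2->3, 3->3, 4->3

c(v3, v1) = 1->3, 2->3, 3->3, 4->3
c(c(v3, v1), v2) = 1->3, 2->3, 3->3, 4->3
c(v4, v6) = 1->1, 2->4, 3->1, 4->2
c(v5, c(v4, v6)) = 1->4, 2->2, 3->4, 4->3
c(c(c(v3, v1), v2), c(v5, c(v4, v6))) = 1->3, 2->3, 3->3, 4->3


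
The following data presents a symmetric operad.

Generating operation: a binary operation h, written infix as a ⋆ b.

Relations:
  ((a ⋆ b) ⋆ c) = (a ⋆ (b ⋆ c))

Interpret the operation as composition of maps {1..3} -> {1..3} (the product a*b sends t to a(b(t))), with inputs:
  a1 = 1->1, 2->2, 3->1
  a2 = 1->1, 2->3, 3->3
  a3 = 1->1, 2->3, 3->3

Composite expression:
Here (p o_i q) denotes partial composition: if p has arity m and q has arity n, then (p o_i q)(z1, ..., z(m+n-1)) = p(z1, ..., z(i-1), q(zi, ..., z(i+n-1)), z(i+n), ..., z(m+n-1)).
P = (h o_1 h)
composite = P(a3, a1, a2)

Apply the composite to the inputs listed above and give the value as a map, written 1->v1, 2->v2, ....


1->1, 2->1, 3->1

(a3 ⋆ a1) = 1->1, 2->3, 3->1
((a3 ⋆ a1) ⋆ a2) = 1->1, 2->1, 3->1


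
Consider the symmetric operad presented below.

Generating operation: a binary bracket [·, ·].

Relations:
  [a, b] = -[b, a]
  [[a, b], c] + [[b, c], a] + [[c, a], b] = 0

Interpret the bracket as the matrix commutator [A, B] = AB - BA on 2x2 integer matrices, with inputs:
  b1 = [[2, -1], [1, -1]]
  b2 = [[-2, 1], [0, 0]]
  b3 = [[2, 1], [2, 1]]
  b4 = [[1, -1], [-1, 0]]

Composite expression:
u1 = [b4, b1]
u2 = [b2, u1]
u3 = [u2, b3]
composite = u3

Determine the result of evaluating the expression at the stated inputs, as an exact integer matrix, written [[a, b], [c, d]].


[[8, -8], [8, -8]]

[b4, b1] = [[-2, 2], [-4, 2]]
[b2, [b4, b1]] = [[-4, 0], [-8, 4]]
[[b2, [b4, b1]], b3] = [[8, -8], [8, -8]]


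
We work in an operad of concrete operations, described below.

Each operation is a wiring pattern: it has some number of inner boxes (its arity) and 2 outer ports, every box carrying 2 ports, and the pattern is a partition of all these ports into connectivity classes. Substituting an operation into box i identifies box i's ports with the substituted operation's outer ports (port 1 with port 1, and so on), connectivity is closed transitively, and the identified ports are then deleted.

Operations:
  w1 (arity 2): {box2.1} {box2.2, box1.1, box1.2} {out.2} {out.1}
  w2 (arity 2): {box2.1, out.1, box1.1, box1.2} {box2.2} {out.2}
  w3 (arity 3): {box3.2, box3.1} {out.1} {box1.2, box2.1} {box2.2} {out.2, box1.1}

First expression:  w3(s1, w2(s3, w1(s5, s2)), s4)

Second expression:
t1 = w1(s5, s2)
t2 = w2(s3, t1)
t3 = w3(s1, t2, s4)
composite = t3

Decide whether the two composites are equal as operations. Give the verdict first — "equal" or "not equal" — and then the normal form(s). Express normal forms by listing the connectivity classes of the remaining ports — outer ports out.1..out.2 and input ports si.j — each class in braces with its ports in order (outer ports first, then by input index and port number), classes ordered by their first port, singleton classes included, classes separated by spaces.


equal: each reduces to {out.1} {out.2, s1.1} {s1.2, s3.1, s3.2} {s2.1} {s2.2, s5.1, s5.2} {s4.1, s4.2}

The first expression reduces to {out.1} {out.2, s1.1} {s1.2, s3.1, s3.2} {s2.1} {s2.2, s5.1, s5.2} {s4.1, s4.2}
The second expression reduces to {out.1} {out.2, s1.1} {s1.2, s3.1, s3.2} {s2.1} {s2.2, s5.1, s5.2} {s4.1, s4.2}
One common form — equal.


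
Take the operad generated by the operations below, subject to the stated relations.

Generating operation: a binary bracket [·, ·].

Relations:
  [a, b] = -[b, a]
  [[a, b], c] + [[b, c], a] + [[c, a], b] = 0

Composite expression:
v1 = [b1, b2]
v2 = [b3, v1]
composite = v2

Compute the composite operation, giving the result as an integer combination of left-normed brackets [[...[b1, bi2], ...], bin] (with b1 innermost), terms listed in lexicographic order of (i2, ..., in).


-[[b1, b2], b3]

Left-normed coefficients sit on the b1-initial expansion words.
Composite bracket: [b3, [b1, b2]]
Under [a, b] = ab - ba we get 4 signed associative words (2^2 = 4).
Collect the words opening with b1:
  the word b1b2b3 carries sign -1 and contributes -[[b1, b2], b3]


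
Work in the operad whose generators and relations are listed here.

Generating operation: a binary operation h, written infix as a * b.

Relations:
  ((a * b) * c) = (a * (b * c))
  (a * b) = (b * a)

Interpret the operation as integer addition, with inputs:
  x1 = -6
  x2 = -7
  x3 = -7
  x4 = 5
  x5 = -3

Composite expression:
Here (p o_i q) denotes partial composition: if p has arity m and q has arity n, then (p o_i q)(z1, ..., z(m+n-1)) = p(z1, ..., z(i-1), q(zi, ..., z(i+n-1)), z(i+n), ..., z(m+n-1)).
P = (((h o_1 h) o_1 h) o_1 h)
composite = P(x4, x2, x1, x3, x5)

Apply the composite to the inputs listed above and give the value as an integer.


(x4 * x2) = -2
((x4 * x2) * x1) = -8
(((x4 * x2) * x1) * x3) = -15
((((x4 * x2) * x1) * x3) * x5) = -18

-18


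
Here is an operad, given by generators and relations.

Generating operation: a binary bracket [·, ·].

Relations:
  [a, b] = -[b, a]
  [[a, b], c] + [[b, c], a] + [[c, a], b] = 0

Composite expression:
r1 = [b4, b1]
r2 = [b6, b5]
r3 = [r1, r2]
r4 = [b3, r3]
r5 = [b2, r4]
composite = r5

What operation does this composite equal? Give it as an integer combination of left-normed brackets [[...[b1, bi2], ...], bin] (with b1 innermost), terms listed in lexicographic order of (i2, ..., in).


[[[[[b1, b4], b5], b6], b3], b2] - [[[[[b1, b4], b6], b5], b3], b2]

Antisymmetry and Jacobi reduce to b1-anchored left-normed brackets.
Composite bracket: [b2, [b3, [[b4, b1], [b6, b5]]]]
Applying ab - ba throughout gives 32 signed words (2^5 = 32).
Coefficients come from the b1-initial words:
  word b1b4b5b6b3b2 has sign +1, contributing +[[[[[b1, b4], b5], b6], b3], b2]
  word b1b4b6b5b3b2 has sign -1, contributing -[[[[[b1, b4], b6], b5], b3], b2]


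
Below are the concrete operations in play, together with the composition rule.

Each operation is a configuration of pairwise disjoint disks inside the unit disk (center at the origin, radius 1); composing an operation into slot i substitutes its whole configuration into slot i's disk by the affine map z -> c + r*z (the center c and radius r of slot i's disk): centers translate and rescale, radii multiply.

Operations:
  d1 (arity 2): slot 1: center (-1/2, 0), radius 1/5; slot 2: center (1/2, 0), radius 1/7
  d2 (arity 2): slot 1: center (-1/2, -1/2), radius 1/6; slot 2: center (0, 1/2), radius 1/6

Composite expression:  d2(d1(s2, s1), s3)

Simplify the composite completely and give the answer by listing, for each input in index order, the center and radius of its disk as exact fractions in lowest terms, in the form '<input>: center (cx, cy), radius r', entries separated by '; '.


Follow each s-input down from d2: c' goes to c + r*c', radius to r*r'.
tracing s2 down its 2-map path: center (-7/12, -1/2), radius 1/30
tracing s1 down its 2-map path: center (-5/12, -1/2), radius 1/42
tracing s3 down its 1-map path: center (0, 1/2), radius 1/6

s1: center (-5/12, -1/2), radius 1/42; s2: center (-7/12, -1/2), radius 1/30; s3: center (0, 1/2), radius 1/6


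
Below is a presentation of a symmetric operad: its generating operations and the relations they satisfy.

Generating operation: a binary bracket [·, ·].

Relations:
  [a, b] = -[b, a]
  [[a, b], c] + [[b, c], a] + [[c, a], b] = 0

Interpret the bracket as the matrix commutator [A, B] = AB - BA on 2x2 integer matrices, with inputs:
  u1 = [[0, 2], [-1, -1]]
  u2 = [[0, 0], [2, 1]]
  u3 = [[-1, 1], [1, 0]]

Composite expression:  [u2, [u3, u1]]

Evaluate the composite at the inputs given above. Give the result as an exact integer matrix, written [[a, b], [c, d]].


[[6, 3], [-12, -6]]

[u3, u1] = [[-3, -3], [0, 3]]
[u2, [u3, u1]] = [[6, 3], [-12, -6]]


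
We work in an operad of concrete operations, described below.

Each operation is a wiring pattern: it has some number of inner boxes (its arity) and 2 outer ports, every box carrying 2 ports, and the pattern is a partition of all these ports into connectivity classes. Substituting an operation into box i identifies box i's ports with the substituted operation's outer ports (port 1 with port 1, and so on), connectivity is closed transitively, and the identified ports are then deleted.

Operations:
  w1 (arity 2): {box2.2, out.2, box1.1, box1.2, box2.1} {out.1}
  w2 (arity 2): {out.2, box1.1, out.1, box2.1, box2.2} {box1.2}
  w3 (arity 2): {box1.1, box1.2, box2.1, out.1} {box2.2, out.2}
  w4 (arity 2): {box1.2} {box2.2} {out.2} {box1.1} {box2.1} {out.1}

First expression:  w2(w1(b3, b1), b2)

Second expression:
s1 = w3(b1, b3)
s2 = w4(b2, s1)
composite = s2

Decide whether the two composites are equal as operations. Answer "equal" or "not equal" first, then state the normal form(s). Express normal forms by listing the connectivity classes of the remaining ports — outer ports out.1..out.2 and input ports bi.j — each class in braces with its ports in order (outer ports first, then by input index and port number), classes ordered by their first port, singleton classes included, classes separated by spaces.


not equal: they reduce to {out.1, out.2, b2.1, b2.2} {b1.1, b1.2, b3.1, b3.2} and {out.1} {out.2} {b1.1, b1.2, b3.1} {b2.1} {b2.2} {b3.2}

The first expression reduces to {out.1, out.2, b2.1, b2.2} {b1.1, b1.2, b3.1, b3.2}
The second expression reduces to {out.1} {out.2} {b1.1, b1.2, b3.1} {b2.1} {b2.2} {b3.2}
The forms do not match — not equal.


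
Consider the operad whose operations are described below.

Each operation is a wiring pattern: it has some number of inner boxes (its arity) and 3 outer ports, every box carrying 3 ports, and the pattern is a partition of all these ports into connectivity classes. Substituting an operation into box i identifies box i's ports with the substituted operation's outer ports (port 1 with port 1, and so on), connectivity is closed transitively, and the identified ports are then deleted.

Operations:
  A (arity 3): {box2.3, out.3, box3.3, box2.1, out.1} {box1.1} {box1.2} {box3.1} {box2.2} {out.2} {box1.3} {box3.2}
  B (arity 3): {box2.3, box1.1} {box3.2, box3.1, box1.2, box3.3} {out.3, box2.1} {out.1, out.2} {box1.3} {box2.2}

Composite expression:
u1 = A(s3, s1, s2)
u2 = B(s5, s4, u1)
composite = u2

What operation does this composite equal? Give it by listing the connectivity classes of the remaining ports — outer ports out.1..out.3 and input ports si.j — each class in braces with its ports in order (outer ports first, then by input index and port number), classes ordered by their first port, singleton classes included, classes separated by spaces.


{out.1, out.2} {out.3, s4.1} {s1.1, s1.3, s2.3, s5.2} {s1.2} {s2.1} {s2.2} {s3.1} {s3.2} {s3.3} {s4.2} {s4.3, s5.1} {s5.3}

Substituting into B glues patterns; closure does the rest.
through A, on inputs (s3, s1, s2): {out.1, out.3, s1.1, s1.3, s2.3} {out.2} {s1.2} {s2.1} {s2.2} {s3.1} {s3.2} {s3.3} (out.j = stage outer ports)
through B, on inputs (s5, s4, s3, s1, s2): {out.1, out.2} {out.3, s4.1} {s1.1, s1.3, s2.3, s5.2} {s1.2} {s2.1} {s2.2} {s3.1} {s3.2} {s3.3} {s4.2} {s4.3, s5.1} {s5.3} (out.j = stage outer ports)


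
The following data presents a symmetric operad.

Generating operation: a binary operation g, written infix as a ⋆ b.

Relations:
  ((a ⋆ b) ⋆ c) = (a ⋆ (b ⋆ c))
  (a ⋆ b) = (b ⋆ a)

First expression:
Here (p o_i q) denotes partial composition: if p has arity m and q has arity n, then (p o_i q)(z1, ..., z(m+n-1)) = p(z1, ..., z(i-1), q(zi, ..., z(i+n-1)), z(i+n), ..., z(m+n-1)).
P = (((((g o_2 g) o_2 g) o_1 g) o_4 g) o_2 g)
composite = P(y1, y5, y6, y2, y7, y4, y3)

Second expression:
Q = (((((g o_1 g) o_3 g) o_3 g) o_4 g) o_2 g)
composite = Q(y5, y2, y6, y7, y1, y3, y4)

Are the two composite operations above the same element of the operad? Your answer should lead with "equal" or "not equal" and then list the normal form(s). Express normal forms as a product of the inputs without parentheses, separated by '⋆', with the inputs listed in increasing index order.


The first expression, normalized: y1 ⋆ y2 ⋆ y3 ⋆ y4 ⋆ y5 ⋆ y6 ⋆ y7
The second expression, normalized: y1 ⋆ y2 ⋆ y3 ⋆ y4 ⋆ y5 ⋆ y6 ⋆ y7
Same normal form: equal.

equal; the common form is y1 ⋆ y2 ⋆ y3 ⋆ y4 ⋆ y5 ⋆ y6 ⋆ y7


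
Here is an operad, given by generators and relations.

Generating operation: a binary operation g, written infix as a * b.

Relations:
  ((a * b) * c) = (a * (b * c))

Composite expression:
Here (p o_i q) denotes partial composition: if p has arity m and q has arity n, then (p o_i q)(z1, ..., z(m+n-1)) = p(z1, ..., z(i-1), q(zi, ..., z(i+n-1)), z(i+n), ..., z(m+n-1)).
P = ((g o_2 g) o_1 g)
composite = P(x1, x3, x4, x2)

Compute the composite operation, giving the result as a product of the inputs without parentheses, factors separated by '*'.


x1 * x3 * x4 * x2

All parenthesizations of g agree; list the x-inputs left to right.
(x1 * x3) linearizes to x1 * x3
(x4 * x2) linearizes to x4 * x2
((x1 * x3) * (x4 * x2)) linearizes to x1 * x3 * x4 * x2


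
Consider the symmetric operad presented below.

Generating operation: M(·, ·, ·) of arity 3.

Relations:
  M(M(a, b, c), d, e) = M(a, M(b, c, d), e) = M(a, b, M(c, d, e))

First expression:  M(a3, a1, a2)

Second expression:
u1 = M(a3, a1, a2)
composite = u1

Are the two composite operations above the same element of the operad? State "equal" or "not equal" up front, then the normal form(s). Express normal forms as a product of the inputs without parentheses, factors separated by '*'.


The first composite normalizes to a3 * a1 * a2
The second composite normalizes to a3 * a1 * a2
Both agree, so they are equal.

equal: each reduces to a3 * a1 * a2


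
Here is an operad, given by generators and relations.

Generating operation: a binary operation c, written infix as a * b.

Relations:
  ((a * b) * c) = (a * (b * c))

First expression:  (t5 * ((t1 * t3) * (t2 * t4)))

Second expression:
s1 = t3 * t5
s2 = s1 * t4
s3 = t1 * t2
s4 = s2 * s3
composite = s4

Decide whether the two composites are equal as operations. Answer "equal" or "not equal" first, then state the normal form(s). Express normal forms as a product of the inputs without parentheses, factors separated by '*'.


not equal — first t5 * t1 * t3 * t2 * t4, second t3 * t5 * t4 * t1 * t2

Normal form of the first expression: t5 * t1 * t3 * t2 * t4
Normal form of the second expression: t3 * t5 * t4 * t1 * t2
The normal forms differ: not equal.


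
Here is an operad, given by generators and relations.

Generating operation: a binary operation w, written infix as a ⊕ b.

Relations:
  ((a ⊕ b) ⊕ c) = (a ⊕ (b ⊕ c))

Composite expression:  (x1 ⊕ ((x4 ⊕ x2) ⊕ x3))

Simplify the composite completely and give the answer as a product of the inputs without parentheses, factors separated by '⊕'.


x1 ⊕ x4 ⊕ x2 ⊕ x3

Under associativity of w, the answer is the x's in reading order.
(x4 ⊕ x2) linearizes to x4 ⊕ x2
((x4 ⊕ x2) ⊕ x3) linearizes to x4 ⊕ x2 ⊕ x3
(x1 ⊕ ((x4 ⊕ x2) ⊕ x3)) linearizes to x1 ⊕ x4 ⊕ x2 ⊕ x3


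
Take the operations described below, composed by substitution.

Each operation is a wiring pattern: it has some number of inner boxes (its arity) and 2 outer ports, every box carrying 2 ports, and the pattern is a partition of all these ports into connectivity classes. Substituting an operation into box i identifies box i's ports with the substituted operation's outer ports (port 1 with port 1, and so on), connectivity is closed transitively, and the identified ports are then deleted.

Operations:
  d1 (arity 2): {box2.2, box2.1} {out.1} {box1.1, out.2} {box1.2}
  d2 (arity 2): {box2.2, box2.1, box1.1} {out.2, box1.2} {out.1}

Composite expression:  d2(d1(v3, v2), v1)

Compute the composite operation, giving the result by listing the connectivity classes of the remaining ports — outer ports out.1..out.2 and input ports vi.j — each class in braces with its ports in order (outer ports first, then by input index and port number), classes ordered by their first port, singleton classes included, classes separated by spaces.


{out.1} {out.2, v3.1} {v1.1, v1.2} {v2.1, v2.2} {v3.2}

Connectivity passes through glued d2-boundaries; trace each wire chain.
composing d1 on (v3, v2), with out.j its own outer ports: {out.1} {out.2, v3.1} {v2.1, v2.2} {v3.2}
composing d2 on (v3, v2, v1), with out.j its own outer ports: {out.1} {out.2, v3.1} {v1.1, v1.2} {v2.1, v2.2} {v3.2}


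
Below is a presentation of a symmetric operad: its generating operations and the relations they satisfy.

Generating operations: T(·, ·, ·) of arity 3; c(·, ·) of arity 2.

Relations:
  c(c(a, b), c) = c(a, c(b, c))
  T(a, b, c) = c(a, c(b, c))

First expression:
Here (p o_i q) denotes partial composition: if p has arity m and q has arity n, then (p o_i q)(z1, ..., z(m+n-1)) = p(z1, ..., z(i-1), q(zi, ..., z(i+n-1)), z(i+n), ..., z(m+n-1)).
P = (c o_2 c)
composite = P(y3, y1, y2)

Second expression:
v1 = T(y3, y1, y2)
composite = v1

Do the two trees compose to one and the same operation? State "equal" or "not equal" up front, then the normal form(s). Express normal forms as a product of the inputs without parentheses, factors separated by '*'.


The first expression reduces to y3 * y1 * y2
The second expression reduces to y3 * y1 * y2
Identical normal forms: equal.

equal; the common form is y3 * y1 * y2


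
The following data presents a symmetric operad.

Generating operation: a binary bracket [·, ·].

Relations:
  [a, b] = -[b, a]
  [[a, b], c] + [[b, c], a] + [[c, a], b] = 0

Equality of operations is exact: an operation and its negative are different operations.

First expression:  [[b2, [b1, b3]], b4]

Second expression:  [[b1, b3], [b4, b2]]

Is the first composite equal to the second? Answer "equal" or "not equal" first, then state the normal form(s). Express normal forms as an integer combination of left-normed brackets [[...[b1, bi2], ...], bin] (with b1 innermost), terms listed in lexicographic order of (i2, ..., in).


In normal form, the first expression is -[[[b1, b3], b2], b4]
In normal form, the second expression is -[[[b1, b3], b2], b4] + [[[b1, b3], b4], b2]
Distinct normal forms: not equal.

not equal — first -[[[b1, b3], b2], b4], second -[[[b1, b3], b2], b4] + [[[b1, b3], b4], b2]


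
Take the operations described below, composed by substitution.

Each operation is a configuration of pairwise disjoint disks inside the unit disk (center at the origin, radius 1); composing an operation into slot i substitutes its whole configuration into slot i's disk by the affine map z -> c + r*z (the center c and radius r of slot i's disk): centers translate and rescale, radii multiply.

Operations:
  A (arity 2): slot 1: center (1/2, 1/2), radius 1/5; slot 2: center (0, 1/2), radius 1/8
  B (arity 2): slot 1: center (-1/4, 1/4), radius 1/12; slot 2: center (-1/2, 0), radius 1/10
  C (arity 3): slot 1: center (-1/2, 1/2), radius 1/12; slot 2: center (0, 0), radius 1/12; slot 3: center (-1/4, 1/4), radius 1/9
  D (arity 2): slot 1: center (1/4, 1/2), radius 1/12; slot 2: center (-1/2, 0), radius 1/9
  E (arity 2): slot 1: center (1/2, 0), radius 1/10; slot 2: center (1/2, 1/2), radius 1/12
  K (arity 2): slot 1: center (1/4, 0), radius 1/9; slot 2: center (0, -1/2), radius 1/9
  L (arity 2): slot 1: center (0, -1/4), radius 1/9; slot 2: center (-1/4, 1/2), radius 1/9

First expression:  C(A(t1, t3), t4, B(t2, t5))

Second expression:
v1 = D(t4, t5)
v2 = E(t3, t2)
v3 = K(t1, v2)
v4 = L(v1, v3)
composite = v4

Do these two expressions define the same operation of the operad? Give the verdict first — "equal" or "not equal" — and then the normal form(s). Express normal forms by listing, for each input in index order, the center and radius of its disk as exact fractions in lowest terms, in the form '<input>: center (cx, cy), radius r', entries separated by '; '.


The first expression reduces to t1: center (-11/24, 13/24), radius 1/60; t2: center (-5/18, 5/18), radius 1/108; t3: center (-1/2, 13/24), radius 1/96; t4: center (0, 0), radius 1/12; t5: center (-11/36, 1/4), radius 1/90
The second expression reduces to t1: center (-2/9, 1/2), radius 1/81; t2: center (-79/324, 73/162), radius 1/972; t3: center (-79/324, 4/9), radius 1/810; t4: center (1/36, -7/36), radius 1/108; t5: center (-1/18, -1/4), radius 1/81
The forms do not match — not equal.

not equal: they reduce to t1: center (-11/24, 13/24), radius 1/60; t2: center (-5/18, 5/18), radius 1/108; t3: center (-1/2, 13/24), radius 1/96; t4: center (0, 0), radius 1/12; t5: center (-11/36, 1/4), radius 1/90 and t1: center (-2/9, 1/2), radius 1/81; t2: center (-79/324, 73/162), radius 1/972; t3: center (-79/324, 4/9), radius 1/810; t4: center (1/36, -7/36), radius 1/108; t5: center (-1/18, -1/4), radius 1/81


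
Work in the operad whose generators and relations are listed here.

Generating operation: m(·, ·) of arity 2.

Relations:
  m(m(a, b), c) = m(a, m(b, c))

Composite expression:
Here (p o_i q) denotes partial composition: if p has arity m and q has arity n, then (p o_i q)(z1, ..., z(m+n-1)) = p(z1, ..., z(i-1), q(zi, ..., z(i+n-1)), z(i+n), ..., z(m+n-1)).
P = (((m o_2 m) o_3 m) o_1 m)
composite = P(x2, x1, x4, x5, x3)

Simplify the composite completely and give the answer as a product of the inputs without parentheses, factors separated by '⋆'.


The m-tree's shape is irrelevant; the x-reading-order decides.
m(x2, x1) flattens to x2 ⋆ x1
m(x5, x3) flattens to x5 ⋆ x3
m(x4, m(x5, x3)) flattens to x4 ⋆ x5 ⋆ x3
m(m(x2, x1), m(x4, m(x5, x3))) flattens to x2 ⋆ x1 ⋆ x4 ⋆ x5 ⋆ x3

x2 ⋆ x1 ⋆ x4 ⋆ x5 ⋆ x3


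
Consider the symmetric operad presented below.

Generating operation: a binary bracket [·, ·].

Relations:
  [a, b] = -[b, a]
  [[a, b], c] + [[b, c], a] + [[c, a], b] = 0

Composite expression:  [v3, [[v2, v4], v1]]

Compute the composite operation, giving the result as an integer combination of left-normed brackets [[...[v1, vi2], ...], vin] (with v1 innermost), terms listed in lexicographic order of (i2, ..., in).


A multilinear Lie element is pinned by v1-initial words (v1 innermost).
Composite bracket: [v3, [[v2, v4], v1]]
Expanding via [a, b] = ab - ba: 8 signed words (2^3 = 8).
Only words starting with v1 matter:
  v1v2v4v3 appears with sign +1, giving the term +[[[v1, v2], v4], v3]
  v1v4v2v3 appears with sign -1, giving the term -[[[v1, v4], v2], v3]

[[[v1, v2], v4], v3] - [[[v1, v4], v2], v3]


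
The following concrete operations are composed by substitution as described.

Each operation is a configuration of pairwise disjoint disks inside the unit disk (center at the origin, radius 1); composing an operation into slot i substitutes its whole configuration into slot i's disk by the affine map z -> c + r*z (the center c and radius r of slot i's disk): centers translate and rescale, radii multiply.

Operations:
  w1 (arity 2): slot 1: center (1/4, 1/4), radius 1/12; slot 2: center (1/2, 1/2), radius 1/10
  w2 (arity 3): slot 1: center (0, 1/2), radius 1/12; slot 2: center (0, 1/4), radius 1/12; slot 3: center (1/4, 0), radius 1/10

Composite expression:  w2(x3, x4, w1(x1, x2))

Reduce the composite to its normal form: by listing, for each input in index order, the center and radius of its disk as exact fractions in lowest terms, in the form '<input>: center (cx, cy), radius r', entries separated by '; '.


x1: center (11/40, 1/40), radius 1/120; x2: center (3/10, 1/20), radius 1/100; x3: center (0, 1/2), radius 1/12; x4: center (0, 1/4), radius 1/12


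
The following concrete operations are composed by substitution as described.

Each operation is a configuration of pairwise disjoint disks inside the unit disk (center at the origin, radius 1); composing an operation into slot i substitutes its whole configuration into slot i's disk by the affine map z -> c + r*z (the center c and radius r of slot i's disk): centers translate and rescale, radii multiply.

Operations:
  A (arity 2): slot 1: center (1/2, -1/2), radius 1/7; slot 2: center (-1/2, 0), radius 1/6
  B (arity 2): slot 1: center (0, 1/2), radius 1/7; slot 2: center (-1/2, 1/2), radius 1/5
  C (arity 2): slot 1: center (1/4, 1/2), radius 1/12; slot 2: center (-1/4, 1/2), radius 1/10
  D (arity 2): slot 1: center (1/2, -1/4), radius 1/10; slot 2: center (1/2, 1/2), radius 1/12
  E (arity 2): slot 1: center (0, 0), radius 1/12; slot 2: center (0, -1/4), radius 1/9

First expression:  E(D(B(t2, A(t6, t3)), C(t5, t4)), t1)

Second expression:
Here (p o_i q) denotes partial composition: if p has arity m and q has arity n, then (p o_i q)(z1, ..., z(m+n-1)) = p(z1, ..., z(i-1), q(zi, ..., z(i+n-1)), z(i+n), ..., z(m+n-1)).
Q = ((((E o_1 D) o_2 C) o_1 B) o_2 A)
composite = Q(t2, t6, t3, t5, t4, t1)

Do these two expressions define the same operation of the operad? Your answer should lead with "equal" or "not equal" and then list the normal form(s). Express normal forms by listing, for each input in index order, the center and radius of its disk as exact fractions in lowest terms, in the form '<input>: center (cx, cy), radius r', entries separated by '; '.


Normal form of the first expression: t1: center (0, -1/4), radius 1/9; t2: center (1/24, -1/60), radius 1/840; t3: center (11/300, -1/60), radius 1/3600; t4: center (23/576, 13/288), radius 1/1440; t5: center (25/576, 13/288), radius 1/1728; t6: center (23/600, -7/400), radius 1/4200
Normal form of the second expression: t1: center (0, -1/4), radius 1/9; t2: center (1/24, -1/60), radius 1/840; t3: center (11/300, -1/60), radius 1/3600; t4: center (23/576, 13/288), radius 1/1440; t5: center (25/576, 13/288), radius 1/1728; t6: center (23/600, -7/400), radius 1/4200
The forms coincide; equal.

equal; the common form is t1: center (0, -1/4), radius 1/9; t2: center (1/24, -1/60), radius 1/840; t3: center (11/300, -1/60), radius 1/3600; t4: center (23/576, 13/288), radius 1/1440; t5: center (25/576, 13/288), radius 1/1728; t6: center (23/600, -7/400), radius 1/4200


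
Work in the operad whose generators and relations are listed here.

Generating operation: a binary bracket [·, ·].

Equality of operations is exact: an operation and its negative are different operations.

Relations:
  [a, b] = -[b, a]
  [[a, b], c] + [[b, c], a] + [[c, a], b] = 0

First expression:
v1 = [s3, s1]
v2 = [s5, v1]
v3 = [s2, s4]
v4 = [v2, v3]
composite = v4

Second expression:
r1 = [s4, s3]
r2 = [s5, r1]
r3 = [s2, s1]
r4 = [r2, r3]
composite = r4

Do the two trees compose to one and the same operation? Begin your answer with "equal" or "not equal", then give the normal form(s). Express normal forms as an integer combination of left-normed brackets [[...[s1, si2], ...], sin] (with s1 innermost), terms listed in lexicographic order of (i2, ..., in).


not equal: they reduce to [[[[s1, s3], s5], s2], s4] - [[[[s1, s3], s5], s4], s2] and [[[[s1, s2], s3], s4], s5] - [[[[s1, s2], s4], s3], s5] - [[[[s1, s2], s5], s3], s4] + [[[[s1, s2], s5], s4], s3]

The first expression reduces to [[[[s1, s3], s5], s2], s4] - [[[[s1, s3], s5], s4], s2]
The second expression reduces to [[[[s1, s2], s3], s4], s5] - [[[[s1, s2], s4], s3], s5] - [[[[s1, s2], s5], s3], s4] + [[[[s1, s2], s5], s4], s3]
The normal forms differ: not equal.


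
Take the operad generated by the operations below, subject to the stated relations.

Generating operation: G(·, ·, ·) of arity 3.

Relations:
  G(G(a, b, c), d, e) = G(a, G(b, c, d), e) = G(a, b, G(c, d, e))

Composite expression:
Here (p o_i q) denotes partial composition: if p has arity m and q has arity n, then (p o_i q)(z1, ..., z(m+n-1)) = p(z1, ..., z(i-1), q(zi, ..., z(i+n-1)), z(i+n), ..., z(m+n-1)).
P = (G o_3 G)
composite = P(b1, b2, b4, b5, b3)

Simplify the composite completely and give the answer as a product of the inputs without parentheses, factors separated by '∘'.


b1 ∘ b2 ∘ b4 ∘ b5 ∘ b3

The G-tree's shape is irrelevant; the b-reading-order decides.
G(b4, b5, b3) unparenthesizes to b4 ∘ b5 ∘ b3
G(b1, b2, G(b4, b5, b3)) unparenthesizes to b1 ∘ b2 ∘ b4 ∘ b5 ∘ b3
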